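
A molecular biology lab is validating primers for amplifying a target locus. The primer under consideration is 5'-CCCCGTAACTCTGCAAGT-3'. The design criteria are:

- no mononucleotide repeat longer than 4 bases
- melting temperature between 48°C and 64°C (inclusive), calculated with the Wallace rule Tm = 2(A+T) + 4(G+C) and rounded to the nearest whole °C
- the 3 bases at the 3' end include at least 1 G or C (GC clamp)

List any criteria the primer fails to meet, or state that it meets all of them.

Base counts: A=4, T=4, G=3, C=7 (length 18).
homopolymer run: longest run = 4 ✓
Tm: Tm = 2·8 + 4·10 = 56°C ✓
GC clamp: 3' end AGT has 1 G/C ✓

Meets all criteria.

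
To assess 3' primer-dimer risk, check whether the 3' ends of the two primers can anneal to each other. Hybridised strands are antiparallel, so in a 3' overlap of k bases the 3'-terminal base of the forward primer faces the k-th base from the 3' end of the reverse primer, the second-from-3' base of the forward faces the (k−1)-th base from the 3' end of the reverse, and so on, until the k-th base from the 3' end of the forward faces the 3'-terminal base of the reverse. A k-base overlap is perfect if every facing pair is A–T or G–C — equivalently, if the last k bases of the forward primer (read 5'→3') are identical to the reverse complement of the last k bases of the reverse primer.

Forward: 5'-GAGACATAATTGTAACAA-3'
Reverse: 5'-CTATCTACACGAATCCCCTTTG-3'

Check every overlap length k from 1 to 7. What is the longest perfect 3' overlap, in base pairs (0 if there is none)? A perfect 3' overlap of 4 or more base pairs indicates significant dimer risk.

Longest perfect overlap: 3 complementary base pairs; below the dimer-risk threshold (threshold 4).

Last 7 bases (5'→3') — forward …GTAACAA, reverse …CCCTTTG.
Reverse complement of the reverse primer's last 7 bases: CAAAGGG; its first k bases are the reverse complement of the reverse primer's last k bases, so a perfect k-base overlap needs the forward primer's last k bases to equal them.
Comparing (forward last k vs required): k=1: A vs C ✗; k=2: AA vs CA ✗; k=3: CAA vs CAA ✓; k=4: ACAA vs CAAA ✗; k=5: AACAA vs CAAAG ✗; k=6: TAACAA vs CAAAGG ✗; k=7: GTAACAA vs CAAAGGG ✗.
Only k = 3 is perfect, so the longest perfect 3' overlap is 3.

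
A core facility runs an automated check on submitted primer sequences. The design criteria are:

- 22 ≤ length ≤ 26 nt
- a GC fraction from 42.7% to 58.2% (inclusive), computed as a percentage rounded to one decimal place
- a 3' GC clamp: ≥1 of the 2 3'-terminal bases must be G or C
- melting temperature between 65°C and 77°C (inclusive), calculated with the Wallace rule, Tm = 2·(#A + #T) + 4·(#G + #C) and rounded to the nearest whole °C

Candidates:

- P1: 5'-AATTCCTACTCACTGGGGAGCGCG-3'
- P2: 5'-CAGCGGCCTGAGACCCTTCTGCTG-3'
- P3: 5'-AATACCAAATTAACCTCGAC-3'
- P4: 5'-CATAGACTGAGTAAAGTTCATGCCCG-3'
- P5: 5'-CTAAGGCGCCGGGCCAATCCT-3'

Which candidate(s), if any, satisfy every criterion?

P1 (24 nt, A=5 T=5 G=7 C=7): length 24 ✓; GC 14/24 = 58.3%, outside 42.7–58.2% ✗; 3' end CG has 2 G/C ✓; Tm = 2·10 + 4·14 = 76°C ✓ — fails.
P2 (24 nt, A=3 T=5 G=7 C=9): length 24 ✓; GC 16/24 = 66.7%, outside 42.7–58.2% ✗; 3' end TG has 1 G/C ✓; Tm = 2·8 + 4·16 = 80°C, outside 65–77°C ✗ — fails.
P3 (20 nt, A=9 T=4 G=1 C=6): length 20, outside 22–26 ✗; GC 7/20 = 35.0%, outside 42.7–58.2% ✗; 3' end AC has 1 G/C ✓; Tm = 2·13 + 4·7 = 54°C, outside 65–77°C ✗ — fails.
P4 (26 nt, A=8 T=6 G=6 C=6): length 26 ✓; GC 12/26 = 46.2% ✓; 3' end CG has 2 G/C ✓; Tm = 2·14 + 4·12 = 76°C ✓ — passes.
P5 (21 nt, A=4 T=3 G=6 C=8): length 21, outside 22–26 ✗; GC 14/21 = 66.7%, outside 42.7–58.2% ✗; 3' end CT has 1 G/C ✓; Tm = 2·7 + 4·14 = 70°C ✓ — fails.

P4 only.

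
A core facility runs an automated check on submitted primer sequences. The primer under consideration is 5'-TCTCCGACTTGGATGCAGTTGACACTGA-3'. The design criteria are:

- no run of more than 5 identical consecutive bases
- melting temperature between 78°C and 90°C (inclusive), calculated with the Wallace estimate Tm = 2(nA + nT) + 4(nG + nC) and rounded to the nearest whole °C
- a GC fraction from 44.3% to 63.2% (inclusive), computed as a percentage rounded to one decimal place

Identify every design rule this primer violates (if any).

Meets all criteria.

Base counts: A=6, T=8, G=7, C=7 (length 28).
homopolymer run: longest run = 2 ✓
Tm: Tm = 2·14 + 4·14 = 84°C ✓
GC content: GC 14/28 = 50.0% ✓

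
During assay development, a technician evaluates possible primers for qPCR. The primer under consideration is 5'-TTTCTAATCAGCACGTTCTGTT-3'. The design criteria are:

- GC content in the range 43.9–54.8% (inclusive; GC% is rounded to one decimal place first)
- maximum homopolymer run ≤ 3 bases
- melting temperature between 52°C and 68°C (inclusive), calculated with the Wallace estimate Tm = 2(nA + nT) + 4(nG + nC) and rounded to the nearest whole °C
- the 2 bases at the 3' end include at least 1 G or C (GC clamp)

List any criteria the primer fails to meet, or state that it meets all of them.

Fails: GC content, GC clamp.

Base counts: A=4, T=10, G=3, C=5 (length 22).
GC content: GC 8/22 = 36.4%, outside 43.9–54.8% ✗
homopolymer run: longest run = 3 ✓
Tm: Tm = 2·14 + 4·8 = 60°C ✓
GC clamp: 3' end TT has 0 G/C, need ≥1 ✗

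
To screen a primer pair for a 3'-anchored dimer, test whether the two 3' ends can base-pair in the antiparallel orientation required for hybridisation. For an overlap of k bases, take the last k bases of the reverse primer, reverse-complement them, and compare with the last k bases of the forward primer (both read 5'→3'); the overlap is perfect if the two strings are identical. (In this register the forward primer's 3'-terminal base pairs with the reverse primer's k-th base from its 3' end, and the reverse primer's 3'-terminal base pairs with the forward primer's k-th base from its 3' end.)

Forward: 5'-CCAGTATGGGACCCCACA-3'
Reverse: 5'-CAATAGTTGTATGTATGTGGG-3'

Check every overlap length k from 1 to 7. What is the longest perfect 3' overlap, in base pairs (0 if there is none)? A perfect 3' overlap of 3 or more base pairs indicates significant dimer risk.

Longest perfect overlap: 6 complementary base pairs; significant dimer risk (threshold 3).

Last 7 bases (5'→3') — forward …CCCCACA, reverse …ATGTGGG.
Reverse complement of the reverse primer's last 7 bases: CCCACAT; its first k bases are the reverse complement of the reverse primer's last k bases, so a perfect k-base overlap needs the forward primer's last k bases to equal them.
Comparing (forward last k vs required): k=1: A vs C ✗; k=2: CA vs CC ✗; k=3: ACA vs CCC ✗; k=4: CACA vs CCCA ✗; k=5: CCACA vs CCCAC ✗; k=6: CCCACA vs CCCACA ✓; k=7: CCCCACA vs CCCACAT ✗.
Only k = 6 is perfect, so the longest perfect 3' overlap is 6.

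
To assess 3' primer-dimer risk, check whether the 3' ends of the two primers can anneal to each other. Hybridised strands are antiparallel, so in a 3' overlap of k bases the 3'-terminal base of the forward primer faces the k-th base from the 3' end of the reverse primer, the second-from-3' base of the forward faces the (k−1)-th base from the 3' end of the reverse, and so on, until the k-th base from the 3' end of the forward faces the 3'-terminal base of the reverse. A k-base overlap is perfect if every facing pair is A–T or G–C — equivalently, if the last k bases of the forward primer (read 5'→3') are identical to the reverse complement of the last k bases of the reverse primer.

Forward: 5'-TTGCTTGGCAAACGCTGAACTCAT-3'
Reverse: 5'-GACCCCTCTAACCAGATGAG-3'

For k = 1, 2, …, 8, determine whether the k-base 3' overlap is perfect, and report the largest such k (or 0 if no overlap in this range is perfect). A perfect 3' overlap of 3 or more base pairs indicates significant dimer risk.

Longest perfect overlap: 5 complementary base pairs; significant dimer risk (threshold 3).

Last 8 bases (5'→3') — forward …GAACTCAT, reverse …CAGATGAG.
Reverse complement of the reverse primer's last 8 bases: CTCATCTG; its first k bases are the reverse complement of the reverse primer's last k bases, so a perfect k-base overlap needs the forward primer's last k bases to equal them.
Comparing (forward last k vs required): k=1: T vs C ✗; k=2: AT vs CT ✗; k=3: CAT vs CTC ✗; k=4: TCAT vs CTCA ✗; k=5: CTCAT vs CTCAT ✓; k=6: ACTCAT vs CTCATC ✗; k=7: AACTCAT vs CTCATCT ✗; k=8: GAACTCAT vs CTCATCTG ✗.
Only k = 5 is perfect, so the longest perfect 3' overlap is 5.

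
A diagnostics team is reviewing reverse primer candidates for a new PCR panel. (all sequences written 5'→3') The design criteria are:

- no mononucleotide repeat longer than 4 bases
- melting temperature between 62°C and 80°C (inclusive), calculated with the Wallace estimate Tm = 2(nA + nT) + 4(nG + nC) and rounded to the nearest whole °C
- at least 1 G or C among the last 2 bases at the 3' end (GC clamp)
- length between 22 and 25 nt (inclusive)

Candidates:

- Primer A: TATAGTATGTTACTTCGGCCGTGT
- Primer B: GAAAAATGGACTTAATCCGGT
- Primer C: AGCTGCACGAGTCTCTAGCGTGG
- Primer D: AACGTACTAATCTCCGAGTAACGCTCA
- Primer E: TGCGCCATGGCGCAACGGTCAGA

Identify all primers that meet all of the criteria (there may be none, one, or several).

Primer A, Primer C and Primer E.

Primer A (24 nt, A=4 T=10 G=6 C=4): longest run = 2 ✓; Tm = 2·14 + 4·10 = 68°C ✓; 3' end GT has 1 G/C ✓; length 24 ✓ — passes.
Primer B (21 nt, A=8 T=5 G=5 C=3): longest run = 5, exceeds 4 ✗; Tm = 2·13 + 4·8 = 58°C, outside 62–80°C ✗; 3' end GT has 1 G/C ✓; length 21, outside 22–25 ✗ — fails.
Primer C (23 nt, A=4 T=5 G=8 C=6): longest run = 2 ✓; Tm = 2·9 + 4·14 = 74°C ✓; 3' end GG has 2 G/C ✓; length 23 ✓ — passes.
Primer D (27 nt, A=9 T=6 G=4 C=8): longest run = 2 ✓; Tm = 2·15 + 4·12 = 78°C ✓; 3' end CA has 1 G/C ✓; length 27, outside 22–25 ✗ — fails.
Primer E (23 nt, A=5 T=3 G=8 C=7): longest run = 2 ✓; Tm = 2·8 + 4·15 = 76°C ✓; 3' end GA has 1 G/C ✓; length 23 ✓ — passes.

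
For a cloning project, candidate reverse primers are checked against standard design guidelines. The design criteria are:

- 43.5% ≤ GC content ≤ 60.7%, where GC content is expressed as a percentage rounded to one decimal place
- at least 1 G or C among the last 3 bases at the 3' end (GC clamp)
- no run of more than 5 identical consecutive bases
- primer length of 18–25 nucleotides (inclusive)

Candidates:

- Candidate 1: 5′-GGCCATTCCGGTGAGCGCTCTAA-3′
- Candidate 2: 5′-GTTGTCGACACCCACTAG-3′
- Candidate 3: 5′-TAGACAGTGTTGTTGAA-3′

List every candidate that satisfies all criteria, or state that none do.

Candidate 1 (23 nt, A=4 T=5 G=7 C=7): GC 14/23 = 60.9%, outside 43.5–60.7% ✗; 3' end TAA has 0 G/C, need ≥1 ✗; longest run = 2 ✓; length 23 ✓ — fails.
Candidate 2 (18 nt, A=4 T=4 G=4 C=6): GC 10/18 = 55.6% ✓; 3' end TAG has 1 G/C ✓; longest run = 3 ✓; length 18 ✓ — passes.
Candidate 3 (17 nt, A=5 T=6 G=5 C=1): GC 6/17 = 35.3%, outside 43.5–60.7% ✗; 3' end GAA has 1 G/C ✓; longest run = 2 ✓; length 17, outside 18–25 ✗ — fails.

Candidate 2 only.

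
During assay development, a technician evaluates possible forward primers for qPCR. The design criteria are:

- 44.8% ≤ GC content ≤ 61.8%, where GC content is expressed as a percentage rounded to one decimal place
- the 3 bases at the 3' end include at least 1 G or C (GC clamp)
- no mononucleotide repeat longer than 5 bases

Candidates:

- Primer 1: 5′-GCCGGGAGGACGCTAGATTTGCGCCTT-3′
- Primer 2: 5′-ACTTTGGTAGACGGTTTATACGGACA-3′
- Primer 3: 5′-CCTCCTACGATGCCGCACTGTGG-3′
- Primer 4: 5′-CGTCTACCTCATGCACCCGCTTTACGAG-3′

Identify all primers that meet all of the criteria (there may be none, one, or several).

Primer 4 only.

Primer 1 (27 nt, A=4 T=6 G=10 C=7): GC 17/27 = 63.0%, outside 44.8–61.8% ✗; 3' end CTT has 1 G/C ✓; longest run = 3 ✓ — fails.
Primer 2 (26 nt, A=7 T=8 G=7 C=4): GC 11/26 = 42.3%, outside 44.8–61.8% ✗; 3' end ACA has 1 G/C ✓; longest run = 3 ✓ — fails.
Primer 3 (23 nt, A=3 T=5 G=6 C=9): GC 15/23 = 65.2%, outside 44.8–61.8% ✗; 3' end TGG has 2 G/C ✓; longest run = 2 ✓ — fails.
Primer 4 (28 nt, A=5 T=7 G=5 C=11): GC 16/28 = 57.1% ✓; 3' end GAG has 2 G/C ✓; longest run = 3 ✓ — passes.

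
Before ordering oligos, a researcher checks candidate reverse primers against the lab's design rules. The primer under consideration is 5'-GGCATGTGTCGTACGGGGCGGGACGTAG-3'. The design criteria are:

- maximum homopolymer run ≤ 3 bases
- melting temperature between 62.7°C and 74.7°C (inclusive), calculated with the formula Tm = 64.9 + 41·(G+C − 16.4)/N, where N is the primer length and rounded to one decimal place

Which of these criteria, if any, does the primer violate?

Fails: homopolymer run.

Base counts: A=4, T=5, G=14, C=5 (length 28).
homopolymer run: longest run = 4, exceeds 3 ✗
Tm: Tm = 64.9 + 41·(19 − 16.4)/28 = 68.7°C ✓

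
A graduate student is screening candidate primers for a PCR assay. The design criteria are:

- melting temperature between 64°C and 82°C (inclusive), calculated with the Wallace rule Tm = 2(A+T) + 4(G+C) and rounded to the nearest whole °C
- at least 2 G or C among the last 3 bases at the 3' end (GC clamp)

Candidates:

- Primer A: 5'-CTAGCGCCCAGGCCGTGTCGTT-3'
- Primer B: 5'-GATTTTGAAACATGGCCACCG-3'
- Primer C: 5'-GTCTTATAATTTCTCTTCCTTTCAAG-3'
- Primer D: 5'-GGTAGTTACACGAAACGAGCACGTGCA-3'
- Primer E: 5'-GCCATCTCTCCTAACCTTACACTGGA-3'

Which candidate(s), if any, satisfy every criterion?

Primer A (22 nt, A=2 T=5 G=7 C=8): Tm = 2·7 + 4·15 = 74°C ✓; 3' end GTT has 1 G/C, need ≥2 ✗ — fails.
Primer B (21 nt, A=6 T=5 G=5 C=5): Tm = 2·11 + 4·10 = 62°C, outside 64–82°C ✗; 3' end CCG has 3 G/C ✓ — fails.
Primer C (26 nt, A=5 T=13 G=2 C=6): Tm = 2·18 + 4·8 = 68°C ✓; 3' end AAG has 1 G/C, need ≥2 ✗ — fails.
Primer D (27 nt, A=9 T=4 G=8 C=6): Tm = 2·13 + 4·14 = 82°C ✓; 3' end GCA has 2 G/C ✓ — passes.
Primer E (26 nt, A=6 T=7 G=3 C=10): Tm = 2·13 + 4·13 = 78°C ✓; 3' end GGA has 2 G/C ✓ — passes.

Primer D and Primer E.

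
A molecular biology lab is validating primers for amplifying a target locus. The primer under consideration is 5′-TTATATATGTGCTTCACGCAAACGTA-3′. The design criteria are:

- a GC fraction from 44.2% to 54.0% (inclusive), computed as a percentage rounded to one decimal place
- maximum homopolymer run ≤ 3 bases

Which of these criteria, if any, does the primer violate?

Base counts: A=8, T=9, G=4, C=5 (length 26).
GC content: GC 9/26 = 34.6%, outside 44.2–54.0% ✗
homopolymer run: longest run = 3 ✓

Fails: GC content.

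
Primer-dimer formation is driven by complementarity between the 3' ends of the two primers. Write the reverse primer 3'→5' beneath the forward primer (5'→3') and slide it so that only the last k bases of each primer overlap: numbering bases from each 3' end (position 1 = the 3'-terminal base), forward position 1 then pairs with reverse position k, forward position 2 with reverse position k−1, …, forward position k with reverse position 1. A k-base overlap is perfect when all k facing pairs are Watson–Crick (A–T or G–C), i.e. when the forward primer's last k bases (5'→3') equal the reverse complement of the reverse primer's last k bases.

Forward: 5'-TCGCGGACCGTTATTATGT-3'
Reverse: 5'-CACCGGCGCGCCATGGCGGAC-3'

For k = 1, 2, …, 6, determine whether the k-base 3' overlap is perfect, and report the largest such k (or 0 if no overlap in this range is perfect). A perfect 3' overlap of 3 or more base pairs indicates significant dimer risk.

Longest perfect overlap: 2 complementary base pairs; below the dimer-risk threshold (threshold 3).

Last 6 bases (5'→3') — forward …TTATGT, reverse …GCGGAC.
Reverse complement of the reverse primer's last 6 bases: GTCCGC; its first k bases are the reverse complement of the reverse primer's last k bases, so a perfect k-base overlap needs the forward primer's last k bases to equal them.
Comparing (forward last k vs required): k=1: T vs G ✗; k=2: GT vs GT ✓; k=3: TGT vs GTC ✗; k=4: ATGT vs GTCC ✗; k=5: TATGT vs GTCCG ✗; k=6: TTATGT vs GTCCGC ✗.
Only k = 2 is perfect, so the longest perfect 3' overlap is 2.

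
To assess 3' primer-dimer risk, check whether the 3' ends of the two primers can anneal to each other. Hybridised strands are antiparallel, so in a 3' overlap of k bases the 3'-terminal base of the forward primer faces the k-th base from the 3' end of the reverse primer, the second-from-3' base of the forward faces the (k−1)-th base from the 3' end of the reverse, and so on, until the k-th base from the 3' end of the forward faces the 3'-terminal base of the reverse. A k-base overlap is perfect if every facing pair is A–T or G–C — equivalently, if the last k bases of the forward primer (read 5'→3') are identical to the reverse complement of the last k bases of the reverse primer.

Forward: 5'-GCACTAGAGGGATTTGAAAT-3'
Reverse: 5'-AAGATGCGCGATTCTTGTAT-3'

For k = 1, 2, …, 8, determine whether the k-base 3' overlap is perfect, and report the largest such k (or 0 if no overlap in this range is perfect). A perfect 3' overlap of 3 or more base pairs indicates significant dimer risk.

Longest perfect overlap: 2 complementary base pairs; below the dimer-risk threshold (threshold 3).

Last 8 bases (5'→3') — forward …TTTGAAAT, reverse …TCTTGTAT.
Reverse complement of the reverse primer's last 8 bases: ATACAAGA; its first k bases are the reverse complement of the reverse primer's last k bases, so a perfect k-base overlap needs the forward primer's last k bases to equal them.
Comparing (forward last k vs required): k=1: T vs A ✗; k=2: AT vs AT ✓; k=3: AAT vs ATA ✗; k=4: AAAT vs ATAC ✗; k=5: GAAAT vs ATACA ✗; k=6: TGAAAT vs ATACAA ✗; k=7: TTGAAAT vs ATACAAG ✗; k=8: TTTGAAAT vs ATACAAGA ✗.
Only k = 2 is perfect, so the longest perfect 3' overlap is 2.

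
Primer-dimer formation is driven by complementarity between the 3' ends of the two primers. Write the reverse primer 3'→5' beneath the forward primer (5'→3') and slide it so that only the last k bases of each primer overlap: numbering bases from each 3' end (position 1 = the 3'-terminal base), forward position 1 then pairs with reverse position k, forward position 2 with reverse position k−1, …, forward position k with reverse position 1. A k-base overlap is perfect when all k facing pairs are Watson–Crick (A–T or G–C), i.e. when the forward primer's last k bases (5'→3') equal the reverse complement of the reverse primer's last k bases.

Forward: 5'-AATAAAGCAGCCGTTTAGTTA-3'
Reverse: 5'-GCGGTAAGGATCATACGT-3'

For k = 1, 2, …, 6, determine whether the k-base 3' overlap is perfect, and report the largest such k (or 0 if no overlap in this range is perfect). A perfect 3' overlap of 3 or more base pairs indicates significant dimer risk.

Last 6 bases (5'→3') — forward …TAGTTA, reverse …ATACGT.
Reverse complement of the reverse primer's last 6 bases: ACGTAT; its first k bases are the reverse complement of the reverse primer's last k bases, so a perfect k-base overlap needs the forward primer's last k bases to equal them.
Comparing (forward last k vs required): k=1: A vs A ✓; k=2: TA vs AC ✗; k=3: TTA vs ACG ✗; k=4: GTTA vs ACGT ✗; k=5: AGTTA vs ACGTA ✗; k=6: TAGTTA vs ACGTAT ✗.
Only k = 1 is perfect, so the longest perfect 3' overlap is 1.

Longest perfect overlap: 1 complementary base pair; below the dimer-risk threshold (threshold 3).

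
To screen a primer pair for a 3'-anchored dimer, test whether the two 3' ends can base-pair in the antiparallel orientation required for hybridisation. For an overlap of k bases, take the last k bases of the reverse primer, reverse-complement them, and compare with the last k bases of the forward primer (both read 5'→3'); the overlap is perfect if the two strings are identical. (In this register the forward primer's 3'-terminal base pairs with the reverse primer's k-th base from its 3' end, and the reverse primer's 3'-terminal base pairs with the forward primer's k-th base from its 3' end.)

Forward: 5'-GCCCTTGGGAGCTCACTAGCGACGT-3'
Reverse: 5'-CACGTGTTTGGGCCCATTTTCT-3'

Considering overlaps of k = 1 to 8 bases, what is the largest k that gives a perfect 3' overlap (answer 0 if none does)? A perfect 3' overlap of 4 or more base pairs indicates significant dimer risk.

Last 8 bases (5'→3') — forward …AGCGACGT, reverse …CATTTTCT.
Reverse complement of the reverse primer's last 8 bases: AGAAAATG; its first k bases are the reverse complement of the reverse primer's last k bases, so a perfect k-base overlap needs the forward primer's last k bases to equal them.
Comparing (forward last k vs required): k=1: T vs A ✗; k=2: GT vs AG ✗; k=3: CGT vs AGA ✗; k=4: ACGT vs AGAA ✗; k=5: GACGT vs AGAAA ✗; k=6: CGACGT vs AGAAAA ✗; k=7: GCGACGT vs AGAAAAT ✗; k=8: AGCGACGT vs AGAAAATG ✗.
No overlap length from 1 to 8 is perfect, so the longest perfect 3' overlap is 0.

Longest perfect overlap: 0 complementary base pairs; below the dimer-risk threshold (threshold 4).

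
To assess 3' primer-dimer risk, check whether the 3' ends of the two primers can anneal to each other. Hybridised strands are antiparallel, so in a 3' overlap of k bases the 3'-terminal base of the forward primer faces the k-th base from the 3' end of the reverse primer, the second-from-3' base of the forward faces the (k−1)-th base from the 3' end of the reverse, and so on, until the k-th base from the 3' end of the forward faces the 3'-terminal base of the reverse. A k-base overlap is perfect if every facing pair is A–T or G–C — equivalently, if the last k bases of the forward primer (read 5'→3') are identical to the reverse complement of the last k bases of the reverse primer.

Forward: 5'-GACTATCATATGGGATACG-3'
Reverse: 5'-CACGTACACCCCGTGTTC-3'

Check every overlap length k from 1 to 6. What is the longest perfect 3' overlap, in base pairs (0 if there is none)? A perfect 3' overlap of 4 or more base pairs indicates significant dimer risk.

Longest perfect overlap: 1 complementary base pair; below the dimer-risk threshold (threshold 4).

Last 6 bases (5'→3') — forward …GATACG, reverse …GTGTTC.
Reverse complement of the reverse primer's last 6 bases: GAACAC; its first k bases are the reverse complement of the reverse primer's last k bases, so a perfect k-base overlap needs the forward primer's last k bases to equal them.
Comparing (forward last k vs required): k=1: G vs G ✓; k=2: CG vs GA ✗; k=3: ACG vs GAA ✗; k=4: TACG vs GAAC ✗; k=5: ATACG vs GAACA ✗; k=6: GATACG vs GAACAC ✗.
Only k = 1 is perfect, so the longest perfect 3' overlap is 1.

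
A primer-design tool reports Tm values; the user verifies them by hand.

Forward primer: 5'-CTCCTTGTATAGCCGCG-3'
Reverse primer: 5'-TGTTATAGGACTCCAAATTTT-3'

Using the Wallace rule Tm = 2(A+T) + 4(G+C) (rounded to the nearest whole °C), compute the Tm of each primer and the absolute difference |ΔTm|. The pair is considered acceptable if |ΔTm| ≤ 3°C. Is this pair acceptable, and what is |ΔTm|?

|ΔTm| = 0°C; the pair is acceptable.

Forward: A=2 T=5 G=4 C=6 → Tm = 2·7 + 4·10 = 54°C.
Reverse: A=6 T=9 G=3 C=3 → Tm = 2·15 + 4·6 = 54°C.
|ΔTm| = |54 − 54| = 0°C, ≤ 3°C.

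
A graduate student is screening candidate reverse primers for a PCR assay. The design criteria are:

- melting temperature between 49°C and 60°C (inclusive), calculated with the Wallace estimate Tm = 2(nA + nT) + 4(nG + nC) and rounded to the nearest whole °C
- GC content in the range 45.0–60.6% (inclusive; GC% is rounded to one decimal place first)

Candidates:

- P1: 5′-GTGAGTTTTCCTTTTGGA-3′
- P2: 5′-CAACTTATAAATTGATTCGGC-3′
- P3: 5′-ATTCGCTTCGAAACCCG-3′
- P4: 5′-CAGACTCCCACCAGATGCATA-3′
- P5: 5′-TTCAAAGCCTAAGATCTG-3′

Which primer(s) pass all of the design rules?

P1 (18 nt, A=2 T=9 G=5 C=2): Tm = 2·11 + 4·7 = 50°C ✓; GC 7/18 = 38.9%, outside 45.0–60.6% ✗ — fails.
P2 (21 nt, A=7 T=7 G=3 C=4): Tm = 2·14 + 4·7 = 56°C ✓; GC 7/21 = 33.3%, outside 45.0–60.6% ✗ — fails.
P3 (17 nt, A=4 T=4 G=3 C=6): Tm = 2·8 + 4·9 = 52°C ✓; GC 9/17 = 52.9% ✓ — passes.
P4 (21 nt, A=7 T=3 G=3 C=8): Tm = 2·10 + 4·11 = 64°C, outside 49–60°C ✗; GC 11/21 = 52.4% ✓ — fails.
P5 (18 nt, A=6 T=5 G=3 C=4): Tm = 2·11 + 4·7 = 50°C ✓; GC 7/18 = 38.9%, outside 45.0–60.6% ✗ — fails.

P3 only.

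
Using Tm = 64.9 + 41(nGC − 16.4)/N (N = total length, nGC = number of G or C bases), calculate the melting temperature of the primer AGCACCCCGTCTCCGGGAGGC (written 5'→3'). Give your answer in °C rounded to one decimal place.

Base counts: A=3, T=2, G=7, C=9; G+C = 16, N = 21.
Tm = 64.9 + 41·(16 − 16.4)/21 = 64.9 + -16.40/21 = 64.1°C.

64.1°C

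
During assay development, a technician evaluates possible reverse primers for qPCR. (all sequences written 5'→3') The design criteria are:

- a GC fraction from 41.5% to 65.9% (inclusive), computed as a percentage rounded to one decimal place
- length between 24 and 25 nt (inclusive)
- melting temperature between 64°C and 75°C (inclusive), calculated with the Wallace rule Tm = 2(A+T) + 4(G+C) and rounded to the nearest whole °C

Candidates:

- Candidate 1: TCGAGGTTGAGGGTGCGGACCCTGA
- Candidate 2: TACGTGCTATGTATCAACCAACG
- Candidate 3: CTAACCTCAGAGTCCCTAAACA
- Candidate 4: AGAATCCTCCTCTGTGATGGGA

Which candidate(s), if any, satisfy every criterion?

Candidate 1 (25 nt, A=4 T=5 G=11 C=5): GC 16/25 = 64.0% ✓; length 25 ✓; Tm = 2·9 + 4·16 = 82°C, outside 64–75°C ✗ — fails.
Candidate 2 (23 nt, A=7 T=6 G=4 C=6): GC 10/23 = 43.5% ✓; length 23, outside 24–25 ✗; Tm = 2·13 + 4·10 = 66°C ✓ — fails.
Candidate 3 (22 nt, A=8 T=4 G=2 C=8): GC 10/22 = 45.5% ✓; length 22, outside 24–25 ✗; Tm = 2·12 + 4·10 = 64°C ✓ — fails.
Candidate 4 (22 nt, A=5 T=6 G=6 C=5): GC 11/22 = 50.0% ✓; length 22, outside 24–25 ✗; Tm = 2·11 + 4·11 = 66°C ✓ — fails.

None of the candidates satisfy all criteria.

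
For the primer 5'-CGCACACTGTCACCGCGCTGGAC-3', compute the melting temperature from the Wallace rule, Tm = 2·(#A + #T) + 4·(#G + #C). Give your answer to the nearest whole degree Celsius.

Base counts: A=4, T=3, G=6, C=10 (length 23).
Tm = 2·(4+3) + 4·(6+10) = 2·7 + 4·16 = 14 + 64 = 78°C.

78°C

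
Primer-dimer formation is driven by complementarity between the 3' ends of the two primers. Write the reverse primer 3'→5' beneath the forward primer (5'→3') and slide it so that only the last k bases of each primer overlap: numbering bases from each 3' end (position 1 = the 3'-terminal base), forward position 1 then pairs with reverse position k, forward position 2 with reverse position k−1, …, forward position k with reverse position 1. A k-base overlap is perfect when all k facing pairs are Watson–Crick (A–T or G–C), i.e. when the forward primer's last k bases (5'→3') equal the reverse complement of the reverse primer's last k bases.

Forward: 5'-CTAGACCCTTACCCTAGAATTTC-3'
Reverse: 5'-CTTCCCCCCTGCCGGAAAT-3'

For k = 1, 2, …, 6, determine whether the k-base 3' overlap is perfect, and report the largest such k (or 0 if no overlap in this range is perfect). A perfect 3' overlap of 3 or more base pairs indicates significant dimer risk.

Last 6 bases (5'→3') — forward …AATTTC, reverse …GGAAAT.
Reverse complement of the reverse primer's last 6 bases: ATTTCC; its first k bases are the reverse complement of the reverse primer's last k bases, so a perfect k-base overlap needs the forward primer's last k bases to equal them.
Comparing (forward last k vs required): k=1: C vs A ✗; k=2: TC vs AT ✗; k=3: TTC vs ATT ✗; k=4: TTTC vs ATTT ✗; k=5: ATTTC vs ATTTC ✓; k=6: AATTTC vs ATTTCC ✗.
Only k = 5 is perfect, so the longest perfect 3' overlap is 5.

Longest perfect overlap: 5 complementary base pairs; significant dimer risk (threshold 3).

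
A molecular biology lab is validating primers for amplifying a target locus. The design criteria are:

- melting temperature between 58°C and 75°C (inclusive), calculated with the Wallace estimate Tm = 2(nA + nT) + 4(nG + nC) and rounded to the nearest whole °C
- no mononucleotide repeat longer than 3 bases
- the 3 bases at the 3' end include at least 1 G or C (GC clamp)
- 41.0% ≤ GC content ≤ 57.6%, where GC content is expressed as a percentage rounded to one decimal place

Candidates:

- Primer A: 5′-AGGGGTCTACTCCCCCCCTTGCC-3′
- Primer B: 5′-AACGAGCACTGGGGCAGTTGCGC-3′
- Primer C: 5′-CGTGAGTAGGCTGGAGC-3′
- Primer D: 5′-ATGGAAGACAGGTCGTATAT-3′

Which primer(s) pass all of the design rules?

None of the candidates satisfy all criteria.

Primer A (23 nt, A=2 T=5 G=5 C=11): Tm = 2·7 + 4·16 = 78°C, outside 58–75°C ✗; longest run = 7, exceeds 3 ✗; 3' end GCC has 3 G/C ✓; GC 16/23 = 69.6%, outside 41.0–57.6% ✗ — fails.
Primer B (23 nt, A=5 T=3 G=9 C=6): Tm = 2·8 + 4·15 = 76°C, outside 58–75°C ✗; longest run = 4, exceeds 3 ✗; 3' end CGC has 3 G/C ✓; GC 15/23 = 65.2%, outside 41.0–57.6% ✗ — fails.
Primer C (17 nt, A=3 T=3 G=8 C=3): Tm = 2·6 + 4·11 = 56°C, outside 58–75°C ✗; longest run = 2 ✓; 3' end AGC has 2 G/C ✓; GC 11/17 = 64.7%, outside 41.0–57.6% ✗ — fails.
Primer D (20 nt, A=7 T=5 G=6 C=2): Tm = 2·12 + 4·8 = 56°C, outside 58–75°C ✗; longest run = 2 ✓; 3' end TAT has 0 G/C, need ≥1 ✗; GC 8/20 = 40.0%, outside 41.0–57.6% ✗ — fails.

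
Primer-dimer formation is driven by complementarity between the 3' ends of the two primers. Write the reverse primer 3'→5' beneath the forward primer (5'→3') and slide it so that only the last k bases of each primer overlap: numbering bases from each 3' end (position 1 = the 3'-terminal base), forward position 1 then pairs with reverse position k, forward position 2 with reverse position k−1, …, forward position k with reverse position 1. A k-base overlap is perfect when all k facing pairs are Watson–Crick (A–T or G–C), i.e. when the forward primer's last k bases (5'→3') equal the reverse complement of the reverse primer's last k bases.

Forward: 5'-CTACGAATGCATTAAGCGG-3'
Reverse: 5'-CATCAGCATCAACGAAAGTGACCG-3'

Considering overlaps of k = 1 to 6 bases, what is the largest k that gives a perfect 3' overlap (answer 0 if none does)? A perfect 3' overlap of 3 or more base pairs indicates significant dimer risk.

Last 6 bases (5'→3') — forward …AAGCGG, reverse …TGACCG.
Reverse complement of the reverse primer's last 6 bases: CGGTCA; its first k bases are the reverse complement of the reverse primer's last k bases, so a perfect k-base overlap needs the forward primer's last k bases to equal them.
Comparing (forward last k vs required): k=1: G vs C ✗; k=2: GG vs CG ✗; k=3: CGG vs CGG ✓; k=4: GCGG vs CGGT ✗; k=5: AGCGG vs CGGTC ✗; k=6: AAGCGG vs CGGTCA ✗.
Only k = 3 is perfect, so the longest perfect 3' overlap is 3.

Longest perfect overlap: 3 complementary base pairs; significant dimer risk (threshold 3).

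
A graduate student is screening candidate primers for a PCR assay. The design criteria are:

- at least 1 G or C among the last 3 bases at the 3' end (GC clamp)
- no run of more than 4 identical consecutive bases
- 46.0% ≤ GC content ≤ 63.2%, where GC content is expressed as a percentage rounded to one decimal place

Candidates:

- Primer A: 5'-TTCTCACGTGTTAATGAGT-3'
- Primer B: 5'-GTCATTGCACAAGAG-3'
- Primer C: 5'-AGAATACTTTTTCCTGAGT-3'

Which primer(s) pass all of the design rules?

Primer B only.

Primer A (19 nt, A=4 T=8 G=4 C=3): 3' end AGT has 1 G/C ✓; longest run = 2 ✓; GC 7/19 = 36.8%, outside 46.0–63.2% ✗ — fails.
Primer B (15 nt, A=5 T=3 G=4 C=3): 3' end GAG has 2 G/C ✓; longest run = 2 ✓; GC 7/15 = 46.7% ✓ — passes.
Primer C (19 nt, A=5 T=8 G=3 C=3): 3' end AGT has 1 G/C ✓; longest run = 5, exceeds 4 ✗; GC 6/19 = 31.6%, outside 46.0–63.2% ✗ — fails.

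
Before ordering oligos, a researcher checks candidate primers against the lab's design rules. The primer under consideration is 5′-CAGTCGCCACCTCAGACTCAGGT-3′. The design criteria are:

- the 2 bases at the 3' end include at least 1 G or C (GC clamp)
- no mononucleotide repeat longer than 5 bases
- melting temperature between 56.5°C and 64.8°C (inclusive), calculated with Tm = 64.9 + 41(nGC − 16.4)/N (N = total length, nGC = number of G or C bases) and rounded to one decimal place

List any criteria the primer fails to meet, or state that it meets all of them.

Base counts: A=5, T=4, G=5, C=9 (length 23).
GC clamp: 3' end GT has 1 G/C ✓
homopolymer run: longest run = 2 ✓
Tm: Tm = 64.9 + 41·(14 − 16.4)/23 = 60.6°C ✓

Meets all criteria.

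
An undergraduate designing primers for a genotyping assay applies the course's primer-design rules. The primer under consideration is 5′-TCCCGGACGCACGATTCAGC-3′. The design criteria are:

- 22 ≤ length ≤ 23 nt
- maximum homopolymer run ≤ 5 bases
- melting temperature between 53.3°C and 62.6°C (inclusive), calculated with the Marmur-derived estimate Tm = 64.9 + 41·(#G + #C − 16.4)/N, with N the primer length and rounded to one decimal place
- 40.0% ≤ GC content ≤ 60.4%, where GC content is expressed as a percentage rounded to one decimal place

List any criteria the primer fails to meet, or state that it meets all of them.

Fails: length, GC content.

Base counts: A=4, T=3, G=5, C=8 (length 20).
length: length 20, outside 22–23 ✗
homopolymer run: longest run = 3 ✓
Tm: Tm = 64.9 + 41·(13 − 16.4)/20 = 57.9°C ✓
GC content: GC 13/20 = 65.0%, outside 40.0–60.4% ✗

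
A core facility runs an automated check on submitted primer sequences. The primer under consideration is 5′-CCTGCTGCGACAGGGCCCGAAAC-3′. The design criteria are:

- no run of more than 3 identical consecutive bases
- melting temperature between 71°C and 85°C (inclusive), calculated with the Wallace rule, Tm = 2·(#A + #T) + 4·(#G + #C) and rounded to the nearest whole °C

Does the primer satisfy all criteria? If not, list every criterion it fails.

Base counts: A=5, T=2, G=7, C=9 (length 23).
homopolymer run: longest run = 3 ✓
Tm: Tm = 2·7 + 4·16 = 78°C ✓

Meets all criteria.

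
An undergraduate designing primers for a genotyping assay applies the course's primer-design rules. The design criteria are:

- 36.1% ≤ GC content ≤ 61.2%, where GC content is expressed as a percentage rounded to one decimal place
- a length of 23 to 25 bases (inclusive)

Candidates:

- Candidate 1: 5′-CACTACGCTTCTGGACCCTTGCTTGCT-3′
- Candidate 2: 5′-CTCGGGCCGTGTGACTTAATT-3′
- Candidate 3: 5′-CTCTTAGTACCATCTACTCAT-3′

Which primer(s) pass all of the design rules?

Candidate 1 (27 nt, A=3 T=9 G=5 C=10): GC 15/27 = 55.6% ✓; length 27, outside 23–25 ✗ — fails.
Candidate 2 (21 nt, A=3 T=7 G=6 C=5): GC 11/21 = 52.4% ✓; length 21, outside 23–25 ✗ — fails.
Candidate 3 (21 nt, A=5 T=8 G=1 C=7): GC 8/21 = 38.1% ✓; length 21, outside 23–25 ✗ — fails.

None of the candidates satisfy all criteria.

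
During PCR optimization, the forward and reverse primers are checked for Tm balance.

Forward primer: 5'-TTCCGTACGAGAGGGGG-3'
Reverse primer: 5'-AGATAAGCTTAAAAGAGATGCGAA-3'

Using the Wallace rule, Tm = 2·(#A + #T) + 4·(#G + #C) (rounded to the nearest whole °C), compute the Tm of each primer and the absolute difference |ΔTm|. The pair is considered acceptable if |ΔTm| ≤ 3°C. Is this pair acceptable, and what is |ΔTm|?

Forward: A=3 T=3 G=8 C=3 → Tm = 2·6 + 4·11 = 56°C.
Reverse: A=12 T=4 G=6 C=2 → Tm = 2·16 + 4·8 = 64°C.
|ΔTm| = |56 − 64| = 8°C, > 3°C.

|ΔTm| = 8°C; the pair is not acceptable.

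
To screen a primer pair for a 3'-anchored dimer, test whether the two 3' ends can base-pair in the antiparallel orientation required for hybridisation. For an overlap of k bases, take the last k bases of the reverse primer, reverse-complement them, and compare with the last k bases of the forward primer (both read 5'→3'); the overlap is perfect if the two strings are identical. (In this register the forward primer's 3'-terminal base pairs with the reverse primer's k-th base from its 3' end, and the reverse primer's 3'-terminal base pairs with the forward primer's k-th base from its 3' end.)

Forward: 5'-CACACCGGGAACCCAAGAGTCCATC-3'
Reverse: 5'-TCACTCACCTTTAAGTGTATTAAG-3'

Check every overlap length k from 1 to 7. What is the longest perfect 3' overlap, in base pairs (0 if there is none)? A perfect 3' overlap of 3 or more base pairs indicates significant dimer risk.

Longest perfect overlap: 1 complementary base pair; below the dimer-risk threshold (threshold 3).

Last 7 bases (5'→3') — forward …GTCCATC, reverse …TATTAAG.
Reverse complement of the reverse primer's last 7 bases: CTTAATA; its first k bases are the reverse complement of the reverse primer's last k bases, so a perfect k-base overlap needs the forward primer's last k bases to equal them.
Comparing (forward last k vs required): k=1: C vs C ✓; k=2: TC vs CT ✗; k=3: ATC vs CTT ✗; k=4: CATC vs CTTA ✗; k=5: CCATC vs CTTAA ✗; k=6: TCCATC vs CTTAAT ✗; k=7: GTCCATC vs CTTAATA ✗.
Only k = 1 is perfect, so the longest perfect 3' overlap is 1.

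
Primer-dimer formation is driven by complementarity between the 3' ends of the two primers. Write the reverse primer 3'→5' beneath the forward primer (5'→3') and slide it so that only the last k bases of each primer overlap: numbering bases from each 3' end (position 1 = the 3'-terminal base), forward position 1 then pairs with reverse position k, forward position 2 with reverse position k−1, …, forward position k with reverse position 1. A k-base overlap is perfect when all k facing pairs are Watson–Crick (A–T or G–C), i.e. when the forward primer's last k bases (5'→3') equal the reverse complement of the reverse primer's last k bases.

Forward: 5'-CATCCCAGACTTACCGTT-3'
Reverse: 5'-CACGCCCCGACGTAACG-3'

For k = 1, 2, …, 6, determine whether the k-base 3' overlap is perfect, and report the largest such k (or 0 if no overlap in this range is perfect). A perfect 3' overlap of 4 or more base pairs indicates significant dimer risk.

Longest perfect overlap: 4 complementary base pairs; significant dimer risk (threshold 4).

Last 6 bases (5'→3') — forward …ACCGTT, reverse …GTAACG.
Reverse complement of the reverse primer's last 6 bases: CGTTAC; its first k bases are the reverse complement of the reverse primer's last k bases, so a perfect k-base overlap needs the forward primer's last k bases to equal them.
Comparing (forward last k vs required): k=1: T vs C ✗; k=2: TT vs CG ✗; k=3: GTT vs CGT ✗; k=4: CGTT vs CGTT ✓; k=5: CCGTT vs CGTTA ✗; k=6: ACCGTT vs CGTTAC ✗.
Only k = 4 is perfect, so the longest perfect 3' overlap is 4.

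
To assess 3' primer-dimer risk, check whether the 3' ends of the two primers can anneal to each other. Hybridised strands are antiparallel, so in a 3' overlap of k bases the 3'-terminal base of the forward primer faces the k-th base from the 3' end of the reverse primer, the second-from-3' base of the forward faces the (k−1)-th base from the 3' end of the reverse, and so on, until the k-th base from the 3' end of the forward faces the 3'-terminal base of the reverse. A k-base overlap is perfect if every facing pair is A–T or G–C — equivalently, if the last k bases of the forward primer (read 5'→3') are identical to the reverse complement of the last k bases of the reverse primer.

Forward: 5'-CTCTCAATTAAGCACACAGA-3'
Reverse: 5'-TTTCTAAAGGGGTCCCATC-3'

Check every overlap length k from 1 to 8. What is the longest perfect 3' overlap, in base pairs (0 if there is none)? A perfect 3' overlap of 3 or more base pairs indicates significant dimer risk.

Last 8 bases (5'→3') — forward …CACACAGA, reverse …GTCCCATC.
Reverse complement of the reverse primer's last 8 bases: GATGGGAC; its first k bases are the reverse complement of the reverse primer's last k bases, so a perfect k-base overlap needs the forward primer's last k bases to equal them.
Comparing (forward last k vs required): k=1: A vs G ✗; k=2: GA vs GA ✓; k=3: AGA vs GAT ✗; k=4: CAGA vs GATG ✗; k=5: ACAGA vs GATGG ✗; k=6: CACAGA vs GATGGG ✗; k=7: ACACAGA vs GATGGGA ✗; k=8: CACACAGA vs GATGGGAC ✗.
Only k = 2 is perfect, so the longest perfect 3' overlap is 2.

Longest perfect overlap: 2 complementary base pairs; below the dimer-risk threshold (threshold 3).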